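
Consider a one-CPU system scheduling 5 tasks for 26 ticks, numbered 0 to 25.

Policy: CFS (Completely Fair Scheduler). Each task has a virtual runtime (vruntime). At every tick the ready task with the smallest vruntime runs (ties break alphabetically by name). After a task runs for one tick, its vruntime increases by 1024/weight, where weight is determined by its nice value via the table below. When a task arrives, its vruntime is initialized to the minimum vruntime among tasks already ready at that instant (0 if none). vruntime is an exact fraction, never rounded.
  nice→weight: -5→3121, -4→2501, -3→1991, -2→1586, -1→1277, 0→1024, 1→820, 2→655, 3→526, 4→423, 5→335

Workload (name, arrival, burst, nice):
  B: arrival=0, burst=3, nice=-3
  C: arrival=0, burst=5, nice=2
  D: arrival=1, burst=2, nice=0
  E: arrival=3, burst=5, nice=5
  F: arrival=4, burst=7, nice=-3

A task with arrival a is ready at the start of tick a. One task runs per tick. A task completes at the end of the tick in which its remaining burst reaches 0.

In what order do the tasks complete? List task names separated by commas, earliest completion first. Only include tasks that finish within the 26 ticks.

t=0: vr[B=0 C=0] → run B
t=1: vr[B=1024/1991 C=0 D=0] → run C
t=2: vr[B=1024/1991 C=1024/655 D=0] → run D
t=3: vr[B=1024/1991 C=1024/655 D=1 E=1024/1991] → run B
t=4: vr[B=2048/1991 C=1024/655 D=1 E=1024/1991 F=1024/1991] → run E
t=5: vr[B=2048/1991 C=1024/655 D=1 E=2381824/666985 F=1024/1991] → run F
t=6: vr[B=2048/1991 C=1024/655 D=1 E=2381824/666985 F=2048/1991] → run D
t=7: vr[B=2048/1991 C=1024/655 E=2381824/666985 F=2048/1991] → run B
t=8: vr[C=1024/655 E=2381824/666985 F=2048/1991] → run F
t=9: vr[C=1024/655 E=2381824/666985 F=3072/1991] → run F
t=10: vr[C=1024/655 E=2381824/666985 F=4096/1991] → run C
t=11: vr[C=2048/655 E=2381824/666985 F=4096/1991] → run F
t=12: vr[C=2048/655 E=2381824/666985 F=5120/1991] → run F
t=13: vr[C=2048/655 E=2381824/666985 F=6144/1991] → run F
t=14: vr[C=2048/655 E=2381824/666985 F=7168/1991] → run C
t=15: vr[C=3072/655 E=2381824/666985 F=7168/1991] → run E
t=16: vr[C=3072/655 E=4420608/666985 F=7168/1991] → run F
t=17: vr[C=3072/655 E=4420608/666985] → run C
t=18: vr[C=4096/655 E=4420608/666985] → run C
t=19: vr[E=4420608/666985] → run E
t=20: vr[E=6459392/666985] → run E
t=21: vr[E=8498176/666985] → run E
t=22: (idle)
t=23: (idle)
t=24: (idle)
t=25: (idle)

completion order = D, B, F, C, E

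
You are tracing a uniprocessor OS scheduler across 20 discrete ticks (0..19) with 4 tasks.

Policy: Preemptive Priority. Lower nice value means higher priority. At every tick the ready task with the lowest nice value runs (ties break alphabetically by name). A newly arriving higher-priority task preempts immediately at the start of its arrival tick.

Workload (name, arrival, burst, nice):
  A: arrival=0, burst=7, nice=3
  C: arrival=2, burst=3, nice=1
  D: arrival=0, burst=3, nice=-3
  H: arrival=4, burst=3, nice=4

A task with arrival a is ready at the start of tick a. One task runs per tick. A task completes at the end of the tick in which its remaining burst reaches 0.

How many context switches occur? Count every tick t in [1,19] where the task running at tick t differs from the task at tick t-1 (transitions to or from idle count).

t=0: ready={A,D} → run D
t=1: ready={A,D} → run D
t=2: ready={A,C,D} → run D
t=3: ready={A,C} → run C
t=4: ready={A,C,H} → run C
t=5: ready={A,C,H} → run C
t=6: ready={A,H} → run A
t=7: ready={A,H} → run A
t=8: ready={A,H} → run A
t=9: ready={A,H} → run A
t=10: ready={A,H} → run A
t=11: ready={A,H} → run A
t=12: ready={A,H} → run A
t=13: ready={H} → run H
t=14: ready={H} → run H
t=15: ready={H} → run H
t=16: (idle)
t=17: (idle)
t=18: (idle)
t=19: (idle)

context switches = 4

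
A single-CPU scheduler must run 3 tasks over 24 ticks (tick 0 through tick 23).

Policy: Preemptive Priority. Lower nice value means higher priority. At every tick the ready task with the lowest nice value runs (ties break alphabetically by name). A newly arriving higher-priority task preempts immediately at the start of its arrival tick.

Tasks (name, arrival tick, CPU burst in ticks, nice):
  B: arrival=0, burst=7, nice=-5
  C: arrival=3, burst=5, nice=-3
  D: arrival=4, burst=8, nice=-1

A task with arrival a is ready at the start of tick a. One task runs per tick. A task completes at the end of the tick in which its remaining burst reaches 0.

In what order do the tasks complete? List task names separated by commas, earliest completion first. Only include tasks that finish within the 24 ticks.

t=0: ready={B} → run B
t=1: ready={B} → run B
t=2: ready={B} → run B
t=3: ready={B,C} → run B
t=4: ready={B,C,D} → run B
t=5: ready={B,C,D} → run B
t=6: ready={B,C,D} → run B
t=7: ready={C,D} → run C
t=8: ready={C,D} → run C
t=9: ready={C,D} → run C
t=10: ready={C,D} → run C
t=11: ready={C,D} → run C
t=12: ready={D} → run D
t=13: ready={D} → run D
t=14: ready={D} → run D
t=15: ready={D} → run D
t=16: ready={D} → run D
t=17: ready={D} → run D
t=18: ready={D} → run D
t=19: ready={D} → run D
t=20: (idle)
t=21: (idle)
t=22: (idle)
t=23: (idle)

completion order = B, C, D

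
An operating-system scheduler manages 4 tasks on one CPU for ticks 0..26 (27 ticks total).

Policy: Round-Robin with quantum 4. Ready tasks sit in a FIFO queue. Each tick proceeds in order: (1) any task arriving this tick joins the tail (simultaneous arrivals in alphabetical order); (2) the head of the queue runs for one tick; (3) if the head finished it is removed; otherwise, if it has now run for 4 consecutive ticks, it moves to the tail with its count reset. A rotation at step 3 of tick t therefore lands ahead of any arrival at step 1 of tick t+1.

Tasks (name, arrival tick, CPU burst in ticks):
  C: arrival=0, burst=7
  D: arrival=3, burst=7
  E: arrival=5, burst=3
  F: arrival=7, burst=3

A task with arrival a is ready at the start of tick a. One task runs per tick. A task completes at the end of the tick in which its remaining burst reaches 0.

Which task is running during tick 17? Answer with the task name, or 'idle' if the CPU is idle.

running at tick 17 = D

t=0: queue=[C] q_used=0 → run C
t=1: queue=[C] q_used=1 → run C
t=2: queue=[C] q_used=2 → run C
t=3: queue=[C,D] q_used=3 → run C
t=4: queue=[D,C] q_used=0 → run D
t=5: queue=[D,C,E] q_used=1 → run D
t=6: queue=[D,C,E] q_used=2 → run D
t=7: queue=[D,C,E,F] q_used=3 → run D
t=8: queue=[C,E,F,D] q_used=0 → run C
t=9: queue=[C,E,F,D] q_used=1 → run C
t=10: queue=[C,E,F,D] q_used=2 → run C
t=11: queue=[E,F,D] q_used=0 → run E
t=12: queue=[E,F,D] q_used=1 → run E
t=13: queue=[E,F,D] q_used=2 → run E
t=14: queue=[F,D] q_used=0 → run F
t=15: queue=[F,D] q_used=1 → run F
t=16: queue=[F,D] q_used=2 → run F
t=17: queue=[D] q_used=0 → run D
t=18: queue=[D] q_used=1 → run D
t=19: queue=[D] q_used=2 → run D
t=20: (idle)
t=21: (idle)
t=22: (idle)
t=23: (idle)
t=24: (idle)
t=25: (idle)
t=26: (idle)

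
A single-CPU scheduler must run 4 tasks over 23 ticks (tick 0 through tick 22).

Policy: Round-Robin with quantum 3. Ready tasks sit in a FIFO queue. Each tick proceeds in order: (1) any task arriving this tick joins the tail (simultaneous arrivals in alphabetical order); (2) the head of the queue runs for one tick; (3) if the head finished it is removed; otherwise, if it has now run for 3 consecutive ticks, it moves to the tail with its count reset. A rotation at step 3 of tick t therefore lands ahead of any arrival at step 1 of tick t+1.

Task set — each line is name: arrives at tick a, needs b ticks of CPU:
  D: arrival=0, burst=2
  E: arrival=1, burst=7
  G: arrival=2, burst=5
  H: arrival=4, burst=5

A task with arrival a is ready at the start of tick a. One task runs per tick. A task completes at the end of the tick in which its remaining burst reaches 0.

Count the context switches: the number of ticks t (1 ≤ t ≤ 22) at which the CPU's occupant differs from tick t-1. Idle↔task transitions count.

t=0: queue=[D] q_used=0 → run D
t=1: queue=[D,E] q_used=1 → run D
t=2: queue=[E,G] q_used=0 → run E
t=3: queue=[E,G] q_used=1 → run E
t=4: queue=[E,G,H] q_used=2 → run E
t=5: queue=[G,H,E] q_used=0 → run G
t=6: queue=[G,H,E] q_used=1 → run G
t=7: queue=[G,H,E] q_used=2 → run G
t=8: queue=[H,E,G] q_used=0 → run H
t=9: queue=[H,E,G] q_used=1 → run H
t=10: queue=[H,E,G] q_used=2 → run H
t=11: queue=[E,G,H] q_used=0 → run E
t=12: queue=[E,G,H] q_used=1 → run E
t=13: queue=[E,G,H] q_used=2 → run E
t=14: queue=[G,H,E] q_used=0 → run G
t=15: queue=[G,H,E] q_used=1 → run G
t=16: queue=[H,E] q_used=0 → run H
t=17: queue=[H,E] q_used=1 → run H
t=18: queue=[E] q_used=0 → run E
t=19: (idle)
t=20: (idle)
t=21: (idle)
t=22: (idle)

context switches = 8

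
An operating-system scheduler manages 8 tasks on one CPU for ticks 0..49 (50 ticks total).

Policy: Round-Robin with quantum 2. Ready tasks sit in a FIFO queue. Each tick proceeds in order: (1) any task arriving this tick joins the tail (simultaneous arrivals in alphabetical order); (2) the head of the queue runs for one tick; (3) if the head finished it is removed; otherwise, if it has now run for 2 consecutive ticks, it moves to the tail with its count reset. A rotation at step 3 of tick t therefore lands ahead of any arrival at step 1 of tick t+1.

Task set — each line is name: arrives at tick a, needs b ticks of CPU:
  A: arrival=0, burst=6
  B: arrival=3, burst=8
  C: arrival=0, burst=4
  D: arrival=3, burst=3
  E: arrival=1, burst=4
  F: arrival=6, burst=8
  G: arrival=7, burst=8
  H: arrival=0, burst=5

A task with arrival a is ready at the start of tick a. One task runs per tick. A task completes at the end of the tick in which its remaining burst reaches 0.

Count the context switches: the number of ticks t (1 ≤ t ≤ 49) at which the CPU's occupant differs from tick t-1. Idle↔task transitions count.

t=0: queue=[A,C,H] q_used=0 → run A
t=1: queue=[A,C,H,E] q_used=1 → run A
t=2: queue=[C,H,E,A] q_used=0 → run C
t=3: queue=[C,H,E,A,B,D] q_used=1 → run C
t=4: queue=[H,E,A,B,D,C] q_used=0 → run H
t=5: queue=[H,E,A,B,D,C] q_used=1 → run H
t=6: queue=[E,A,B,D,C,H,F] q_used=0 → run E
t=7: queue=[E,A,B,D,C,H,F,G] q_used=1 → run E
t=8: queue=[A,B,D,C,H,F,G,E] q_used=0 → run A
t=9: queue=[A,B,D,C,H,F,G,E] q_used=1 → run A
t=10: queue=[B,D,C,H,F,G,E,A] q_used=0 → run B
t=11: queue=[B,D,C,H,F,G,E,A] q_used=1 → run B
t=12: queue=[D,C,H,F,G,E,A,B] q_used=0 → run D
t=13: queue=[D,C,H,F,G,E,A,B] q_used=1 → run D
t=14: queue=[C,H,F,G,E,A,B,D] q_used=0 → run C
t=15: queue=[C,H,F,G,E,A,B,D] q_used=1 → run C
t=16: queue=[H,F,G,E,A,B,D] q_used=0 → run H
t=17: queue=[H,F,G,E,A,B,D] q_used=1 → run H
t=18: queue=[F,G,E,A,B,D,H] q_used=0 → run F
t=19: queue=[F,G,E,A,B,D,H] q_used=1 → run F
t=20: queue=[G,E,A,B,D,H,F] q_used=0 → run G
t=21: queue=[G,E,A,B,D,H,F] q_used=1 → run G
t=22: queue=[E,A,B,D,H,F,G] q_used=0 → run E
t=23: queue=[E,A,B,D,H,F,G] q_used=1 → run E
t=24: queue=[A,B,D,H,F,G] q_used=0 → run A
t=25: queue=[A,B,D,H,F,G] q_used=1 → run A
t=26: queue=[B,D,H,F,G] q_used=0 → run B
t=27: queue=[B,D,H,F,G] q_used=1 → run B
t=28: queue=[D,H,F,G,B] q_used=0 → run D
t=29: queue=[H,F,G,B] q_used=0 → run H
t=30: queue=[F,G,B] q_used=0 → run F
t=31: queue=[F,G,B] q_used=1 → run F
t=32: queue=[G,B,F] q_used=0 → run G
t=33: queue=[G,B,F] q_used=1 → run G
t=34: queue=[B,F,G] q_used=0 → run B
t=35: queue=[B,F,G] q_used=1 → run B
t=36: queue=[F,G,B] q_used=0 → run F
t=37: queue=[F,G,B] q_used=1 → run F
t=38: queue=[G,B,F] q_used=0 → run G
t=39: queue=[G,B,F] q_used=1 → run G
t=40: queue=[B,F,G] q_used=0 → run B
t=41: queue=[B,F,G] q_used=1 → run B
t=42: queue=[F,G] q_used=0 → run F
t=43: queue=[F,G] q_used=1 → run F
t=44: queue=[G] q_used=0 → run G
t=45: queue=[G] q_used=1 → run G
t=46: (idle)
t=47: (idle)
t=48: (idle)
t=49: (idle)

context switches = 24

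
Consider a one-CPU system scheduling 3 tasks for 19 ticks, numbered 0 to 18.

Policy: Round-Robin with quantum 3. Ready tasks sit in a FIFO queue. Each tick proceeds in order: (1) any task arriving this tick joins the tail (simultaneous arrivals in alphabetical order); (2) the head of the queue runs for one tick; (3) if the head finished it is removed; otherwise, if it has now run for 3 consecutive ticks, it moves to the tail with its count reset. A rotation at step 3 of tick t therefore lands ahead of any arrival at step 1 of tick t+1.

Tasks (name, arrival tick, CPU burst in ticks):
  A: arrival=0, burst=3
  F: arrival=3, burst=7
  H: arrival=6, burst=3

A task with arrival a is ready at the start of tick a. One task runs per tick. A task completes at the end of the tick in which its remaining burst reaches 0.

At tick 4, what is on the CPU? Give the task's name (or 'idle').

running at tick 4 = F

t=0: queue=[A] q_used=0 → run A
t=1: queue=[A] q_used=1 → run A
t=2: queue=[A] q_used=2 → run A
t=3: queue=[F] q_used=0 → run F
t=4: queue=[F] q_used=1 → run F
t=5: queue=[F] q_used=2 → run F
t=6: queue=[F,H] q_used=0 → run F
t=7: queue=[F,H] q_used=1 → run F
t=8: queue=[F,H] q_used=2 → run F
t=9: queue=[H,F] q_used=0 → run H
t=10: queue=[H,F] q_used=1 → run H
t=11: queue=[H,F] q_used=2 → run H
t=12: queue=[F] q_used=0 → run F
t=13: (idle)
t=14: (idle)
t=15: (idle)
t=16: (idle)
t=17: (idle)
t=18: (idle)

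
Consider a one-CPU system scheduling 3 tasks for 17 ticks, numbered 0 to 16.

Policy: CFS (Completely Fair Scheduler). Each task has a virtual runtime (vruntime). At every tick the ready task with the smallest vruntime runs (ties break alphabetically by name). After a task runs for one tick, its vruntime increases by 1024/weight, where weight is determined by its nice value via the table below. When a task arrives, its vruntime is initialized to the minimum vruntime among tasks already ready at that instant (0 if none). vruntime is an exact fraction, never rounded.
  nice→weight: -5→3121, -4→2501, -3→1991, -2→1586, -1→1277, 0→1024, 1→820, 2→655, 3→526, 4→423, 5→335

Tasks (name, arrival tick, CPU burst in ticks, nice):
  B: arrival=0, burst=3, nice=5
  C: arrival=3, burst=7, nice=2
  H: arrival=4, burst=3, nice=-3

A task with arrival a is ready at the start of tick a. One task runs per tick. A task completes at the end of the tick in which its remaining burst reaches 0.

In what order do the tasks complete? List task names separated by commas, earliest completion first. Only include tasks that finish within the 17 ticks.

t=0: vr[B=0] → run B
t=1: vr[B=1024/335] → run B
t=2: vr[B=2048/335] → run B
t=3: vr[C=0] → run C
t=4: vr[C=1024/655 H=1024/655] → run C
t=5: vr[C=2048/655 H=1024/655] → run H
t=6: vr[C=2048/655 H=2709504/1304105] → run H
t=7: vr[C=2048/655 H=3380224/1304105] → run H
t=8: vr[C=2048/655] → run C
t=9: vr[C=3072/655] → run C
t=10: vr[C=4096/655] → run C
t=11: vr[C=1024/131] → run C
t=12: vr[C=6144/655] → run C
t=13: (idle)
t=14: (idle)
t=15: (idle)
t=16: (idle)

completion order = B, H, C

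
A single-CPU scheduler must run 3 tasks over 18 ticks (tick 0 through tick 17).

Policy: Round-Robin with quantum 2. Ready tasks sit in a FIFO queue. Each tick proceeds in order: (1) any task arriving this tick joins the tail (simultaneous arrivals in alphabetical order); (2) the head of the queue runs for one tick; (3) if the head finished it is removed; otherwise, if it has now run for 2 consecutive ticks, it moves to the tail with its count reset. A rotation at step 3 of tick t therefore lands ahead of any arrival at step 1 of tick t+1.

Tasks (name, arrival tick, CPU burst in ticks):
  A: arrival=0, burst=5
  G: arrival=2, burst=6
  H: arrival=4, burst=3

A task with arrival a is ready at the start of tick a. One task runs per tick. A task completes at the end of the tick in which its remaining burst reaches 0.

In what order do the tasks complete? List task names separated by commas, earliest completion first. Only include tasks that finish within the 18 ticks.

completion order = A, H, G

t=0: queue=[A] q_used=0 → run A
t=1: queue=[A] q_used=1 → run A
t=2: queue=[A,G] q_used=0 → run A
t=3: queue=[A,G] q_used=1 → run A
t=4: queue=[G,A,H] q_used=0 → run G
t=5: queue=[G,A,H] q_used=1 → run G
t=6: queue=[A,H,G] q_used=0 → run A
t=7: queue=[H,G] q_used=0 → run H
t=8: queue=[H,G] q_used=1 → run H
t=9: queue=[G,H] q_used=0 → run G
t=10: queue=[G,H] q_used=1 → run G
t=11: queue=[H,G] q_used=0 → run H
t=12: queue=[G] q_used=0 → run G
t=13: queue=[G] q_used=1 → run G
t=14: (idle)
t=15: (idle)
t=16: (idle)
t=17: (idle)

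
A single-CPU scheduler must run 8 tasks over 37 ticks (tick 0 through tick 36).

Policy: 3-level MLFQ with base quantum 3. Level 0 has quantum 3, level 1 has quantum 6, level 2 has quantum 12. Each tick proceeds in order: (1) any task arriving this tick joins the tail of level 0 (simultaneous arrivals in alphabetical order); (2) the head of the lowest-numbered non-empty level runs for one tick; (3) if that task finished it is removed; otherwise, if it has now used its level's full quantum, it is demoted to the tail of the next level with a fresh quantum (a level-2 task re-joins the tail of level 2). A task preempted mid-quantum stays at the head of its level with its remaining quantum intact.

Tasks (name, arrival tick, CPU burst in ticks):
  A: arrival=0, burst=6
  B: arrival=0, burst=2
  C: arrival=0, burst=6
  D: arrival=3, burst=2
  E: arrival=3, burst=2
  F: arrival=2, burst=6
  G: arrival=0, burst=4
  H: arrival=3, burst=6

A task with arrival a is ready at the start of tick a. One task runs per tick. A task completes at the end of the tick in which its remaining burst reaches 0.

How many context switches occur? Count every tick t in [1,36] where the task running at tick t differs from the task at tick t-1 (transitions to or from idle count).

t=0: L0/L1/L2 = ABCG/-/- → run A
t=1: L0/L1/L2 = ABCG/-/- → run A
t=2: L0/L1/L2 = ABCGF/-/- → run A
t=3: L0/L1/L2 = BCGFDEH/A/- → run B
t=4: L0/L1/L2 = BCGFDEH/A/- → run B
t=5: L0/L1/L2 = CGFDEH/A/- → run C
t=6: L0/L1/L2 = CGFDEH/A/- → run C
t=7: L0/L1/L2 = CGFDEH/A/- → run C
t=8: L0/L1/L2 = GFDEH/AC/- → run G
t=9: L0/L1/L2 = GFDEH/AC/- → run G
t=10: L0/L1/L2 = GFDEH/AC/- → run G
t=11: L0/L1/L2 = FDEH/ACG/- → run F
t=12: L0/L1/L2 = FDEH/ACG/- → run F
t=13: L0/L1/L2 = FDEH/ACG/- → run F
t=14: L0/L1/L2 = DEH/ACGF/- → run D
t=15: L0/L1/L2 = DEH/ACGF/- → run D
t=16: L0/L1/L2 = EH/ACGF/- → run E
t=17: L0/L1/L2 = EH/ACGF/- → run E
t=18: L0/L1/L2 = H/ACGF/- → run H
t=19: L0/L1/L2 = H/ACGF/- → run H
t=20: L0/L1/L2 = H/ACGF/- → run H
t=21: L0/L1/L2 = -/ACGFH/- → run A
t=22: L0/L1/L2 = -/ACGFH/- → run A
t=23: L0/L1/L2 = -/ACGFH/- → run A
t=24: L0/L1/L2 = -/CGFH/- → run C
t=25: L0/L1/L2 = -/CGFH/- → run C
t=26: L0/L1/L2 = -/CGFH/- → run C
t=27: L0/L1/L2 = -/GFH/- → run G
t=28: L0/L1/L2 = -/FH/- → run F
t=29: L0/L1/L2 = -/FH/- → run F
t=30: L0/L1/L2 = -/FH/- → run F
t=31: L0/L1/L2 = -/H/- → run H
t=32: L0/L1/L2 = -/H/- → run H
t=33: L0/L1/L2 = -/H/- → run H
t=34: (idle)
t=35: (idle)
t=36: (idle)

context switches = 13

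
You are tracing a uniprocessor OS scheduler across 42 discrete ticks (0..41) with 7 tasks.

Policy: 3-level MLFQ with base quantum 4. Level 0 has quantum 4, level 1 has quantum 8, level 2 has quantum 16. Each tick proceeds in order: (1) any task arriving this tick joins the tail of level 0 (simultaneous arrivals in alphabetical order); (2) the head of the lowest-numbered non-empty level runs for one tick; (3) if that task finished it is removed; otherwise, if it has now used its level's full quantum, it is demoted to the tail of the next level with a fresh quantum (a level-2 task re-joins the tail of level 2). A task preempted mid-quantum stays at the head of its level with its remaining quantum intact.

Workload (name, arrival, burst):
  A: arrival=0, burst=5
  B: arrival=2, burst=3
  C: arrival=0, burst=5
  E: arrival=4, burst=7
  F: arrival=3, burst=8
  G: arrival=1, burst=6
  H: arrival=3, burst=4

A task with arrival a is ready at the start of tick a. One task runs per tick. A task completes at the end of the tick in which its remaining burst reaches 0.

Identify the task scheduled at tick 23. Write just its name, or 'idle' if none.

t=0: L0/L1/L2 = AC/-/- → run A
t=1: L0/L1/L2 = ACG/-/- → run A
t=2: L0/L1/L2 = ACGB/-/- → run A
t=3: L0/L1/L2 = ACGBFH/-/- → run A
t=4: L0/L1/L2 = CGBFHE/A/- → run C
t=5: L0/L1/L2 = CGBFHE/A/- → run C
t=6: L0/L1/L2 = CGBFHE/A/- → run C
t=7: L0/L1/L2 = CGBFHE/A/- → run C
t=8: L0/L1/L2 = GBFHE/AC/- → run G
t=9: L0/L1/L2 = GBFHE/AC/- → run G
t=10: L0/L1/L2 = GBFHE/AC/- → run G
t=11: L0/L1/L2 = GBFHE/AC/- → run G
t=12: L0/L1/L2 = BFHE/ACG/- → run B
t=13: L0/L1/L2 = BFHE/ACG/- → run B
t=14: L0/L1/L2 = BFHE/ACG/- → run B
t=15: L0/L1/L2 = FHE/ACG/- → run F
t=16: L0/L1/L2 = FHE/ACG/- → run F
t=17: L0/L1/L2 = FHE/ACG/- → run F
t=18: L0/L1/L2 = FHE/ACG/- → run F
t=19: L0/L1/L2 = HE/ACGF/- → run H
t=20: L0/L1/L2 = HE/ACGF/- → run H
t=21: L0/L1/L2 = HE/ACGF/- → run H
t=22: L0/L1/L2 = HE/ACGF/- → run H
t=23: L0/L1/L2 = E/ACGF/- → run E
t=24: L0/L1/L2 = E/ACGF/- → run E
t=25: L0/L1/L2 = E/ACGF/- → run E
t=26: L0/L1/L2 = E/ACGF/- → run E
t=27: L0/L1/L2 = -/ACGFE/- → run A
t=28: L0/L1/L2 = -/CGFE/- → run C
t=29: L0/L1/L2 = -/GFE/- → run G
t=30: L0/L1/L2 = -/GFE/- → run G
t=31: L0/L1/L2 = -/FE/- → run F
t=32: L0/L1/L2 = -/FE/- → run F
t=33: L0/L1/L2 = -/FE/- → run F
t=34: L0/L1/L2 = -/FE/- → run F
t=35: L0/L1/L2 = -/E/- → run E
t=36: L0/L1/L2 = -/E/- → run E
t=37: L0/L1/L2 = -/E/- → run E
t=38: (idle)
t=39: (idle)
t=40: (idle)
t=41: (idle)

running at tick 23 = E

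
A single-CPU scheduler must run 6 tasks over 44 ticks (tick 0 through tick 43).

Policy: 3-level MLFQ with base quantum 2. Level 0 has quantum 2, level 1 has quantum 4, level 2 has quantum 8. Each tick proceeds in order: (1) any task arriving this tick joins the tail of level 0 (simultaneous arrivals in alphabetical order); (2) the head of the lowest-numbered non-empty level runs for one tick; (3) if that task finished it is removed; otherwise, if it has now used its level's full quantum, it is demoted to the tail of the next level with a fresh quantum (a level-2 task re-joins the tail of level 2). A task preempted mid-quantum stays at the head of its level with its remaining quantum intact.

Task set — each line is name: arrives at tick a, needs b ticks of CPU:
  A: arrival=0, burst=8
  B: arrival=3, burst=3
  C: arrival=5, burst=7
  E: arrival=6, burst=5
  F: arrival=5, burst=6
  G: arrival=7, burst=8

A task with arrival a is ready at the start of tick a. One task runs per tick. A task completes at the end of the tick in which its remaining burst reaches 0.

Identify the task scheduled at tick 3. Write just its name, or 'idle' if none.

running at tick 3 = B

t=0: L0/L1/L2 = A/-/- → run A
t=1: L0/L1/L2 = A/-/- → run A
t=2: L0/L1/L2 = -/A/- → run A
t=3: L0/L1/L2 = B/A/- → run B
t=4: L0/L1/L2 = B/A/- → run B
t=5: L0/L1/L2 = CF/AB/- → run C
t=6: L0/L1/L2 = CFE/AB/- → run C
t=7: L0/L1/L2 = FEG/ABC/- → run F
t=8: L0/L1/L2 = FEG/ABC/- → run F
t=9: L0/L1/L2 = EG/ABCF/- → run E
t=10: L0/L1/L2 = EG/ABCF/- → run E
t=11: L0/L1/L2 = G/ABCFE/- → run G
t=12: L0/L1/L2 = G/ABCFE/- → run G
t=13: L0/L1/L2 = -/ABCFEG/- → run A
t=14: L0/L1/L2 = -/ABCFEG/- → run A
t=15: L0/L1/L2 = -/ABCFEG/- → run A
t=16: L0/L1/L2 = -/BCFEG/A → run B
t=17: L0/L1/L2 = -/CFEG/A → run C
t=18: L0/L1/L2 = -/CFEG/A → run C
t=19: L0/L1/L2 = -/CFEG/A → run C
t=20: L0/L1/L2 = -/CFEG/A → run C
t=21: L0/L1/L2 = -/FEG/AC → run F
t=22: L0/L1/L2 = -/FEG/AC → run F
t=23: L0/L1/L2 = -/FEG/AC → run F
t=24: L0/L1/L2 = -/FEG/AC → run F
t=25: L0/L1/L2 = -/EG/AC → run E
t=26: L0/L1/L2 = -/EG/AC → run E
t=27: L0/L1/L2 = -/EG/AC → run E
t=28: L0/L1/L2 = -/G/AC → run G
t=29: L0/L1/L2 = -/G/AC → run G
t=30: L0/L1/L2 = -/G/AC → run G
t=31: L0/L1/L2 = -/G/AC → run G
t=32: L0/L1/L2 = -/-/ACG → run A
t=33: L0/L1/L2 = -/-/ACG → run A
t=34: L0/L1/L2 = -/-/CG → run C
t=35: L0/L1/L2 = -/-/G → run G
t=36: L0/L1/L2 = -/-/G → run G
t=37: (idle)
t=38: (idle)
t=39: (idle)
t=40: (idle)
t=41: (idle)
t=42: (idle)
t=43: (idle)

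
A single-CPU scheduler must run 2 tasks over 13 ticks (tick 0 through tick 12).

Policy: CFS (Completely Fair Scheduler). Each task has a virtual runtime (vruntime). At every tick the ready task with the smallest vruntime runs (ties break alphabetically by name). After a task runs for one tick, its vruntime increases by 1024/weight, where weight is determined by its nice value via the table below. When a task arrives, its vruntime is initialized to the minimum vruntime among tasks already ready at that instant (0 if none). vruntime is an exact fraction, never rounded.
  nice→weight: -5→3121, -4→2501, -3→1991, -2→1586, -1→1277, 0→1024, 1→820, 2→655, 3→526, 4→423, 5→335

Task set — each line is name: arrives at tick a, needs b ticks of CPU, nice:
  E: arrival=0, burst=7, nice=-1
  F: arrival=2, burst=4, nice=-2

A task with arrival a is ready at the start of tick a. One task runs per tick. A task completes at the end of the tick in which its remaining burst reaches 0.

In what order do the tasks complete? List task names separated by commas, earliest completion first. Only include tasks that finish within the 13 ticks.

t=0: vr[E=0] → run E
t=1: vr[E=1024/1277] → run E
t=2: vr[E=2048/1277 F=2048/1277] → run E
t=3: vr[E=3072/1277 F=2048/1277] → run F
t=4: vr[E=3072/1277 F=2277888/1012661] → run F
t=5: vr[E=3072/1277 F=2931712/1012661] → run E
t=6: vr[E=4096/1277 F=2931712/1012661] → run F
t=7: vr[E=4096/1277 F=3585536/1012661] → run E
t=8: vr[E=5120/1277 F=3585536/1012661] → run F
t=9: vr[E=5120/1277] → run E
t=10: vr[E=6144/1277] → run E
t=11: (idle)
t=12: (idle)

completion order = F, E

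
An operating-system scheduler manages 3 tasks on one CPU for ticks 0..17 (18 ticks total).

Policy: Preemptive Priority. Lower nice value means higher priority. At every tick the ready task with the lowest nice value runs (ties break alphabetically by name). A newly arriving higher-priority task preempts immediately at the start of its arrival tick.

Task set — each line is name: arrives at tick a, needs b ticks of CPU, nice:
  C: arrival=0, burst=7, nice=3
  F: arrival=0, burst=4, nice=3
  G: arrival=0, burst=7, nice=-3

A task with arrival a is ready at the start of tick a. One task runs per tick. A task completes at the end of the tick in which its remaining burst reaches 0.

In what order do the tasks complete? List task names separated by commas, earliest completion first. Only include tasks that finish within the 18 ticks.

t=0: ready={C,F,G} → run G
t=1: ready={C,F,G} → run G
t=2: ready={C,F,G} → run G
t=3: ready={C,F,G} → run G
t=4: ready={C,F,G} → run G
t=5: ready={C,F,G} → run G
t=6: ready={C,F,G} → run G
t=7: ready={C,F} → run C
t=8: ready={C,F} → run C
t=9: ready={C,F} → run C
t=10: ready={C,F} → run C
t=11: ready={C,F} → run C
t=12: ready={C,F} → run C
t=13: ready={C,F} → run C
t=14: ready={F} → run F
t=15: ready={F} → run F
t=16: ready={F} → run F
t=17: ready={F} → run F

completion order = G, C, F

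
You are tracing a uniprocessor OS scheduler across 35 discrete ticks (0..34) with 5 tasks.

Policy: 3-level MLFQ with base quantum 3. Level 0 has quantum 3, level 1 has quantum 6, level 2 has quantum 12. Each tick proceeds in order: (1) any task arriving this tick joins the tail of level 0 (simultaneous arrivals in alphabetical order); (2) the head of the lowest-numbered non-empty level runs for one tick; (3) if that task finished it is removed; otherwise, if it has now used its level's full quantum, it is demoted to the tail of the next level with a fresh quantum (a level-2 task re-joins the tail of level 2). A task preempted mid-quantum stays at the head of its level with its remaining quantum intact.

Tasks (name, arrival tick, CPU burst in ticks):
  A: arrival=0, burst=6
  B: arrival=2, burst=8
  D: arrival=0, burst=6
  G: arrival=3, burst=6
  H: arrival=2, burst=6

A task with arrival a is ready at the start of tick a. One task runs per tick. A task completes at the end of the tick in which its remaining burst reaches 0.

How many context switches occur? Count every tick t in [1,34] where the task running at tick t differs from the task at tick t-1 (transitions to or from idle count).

t=0: L0/L1/L2 = AD/-/- → run A
t=1: L0/L1/L2 = AD/-/- → run A
t=2: L0/L1/L2 = ADBH/-/- → run A
t=3: L0/L1/L2 = DBHG/A/- → run D
t=4: L0/L1/L2 = DBHG/A/- → run D
t=5: L0/L1/L2 = DBHG/A/- → run D
t=6: L0/L1/L2 = BHG/AD/- → run B
t=7: L0/L1/L2 = BHG/AD/- → run B
t=8: L0/L1/L2 = BHG/AD/- → run B
t=9: L0/L1/L2 = HG/ADB/- → run H
t=10: L0/L1/L2 = HG/ADB/- → run H
t=11: L0/L1/L2 = HG/ADB/- → run H
t=12: L0/L1/L2 = G/ADBH/- → run G
t=13: L0/L1/L2 = G/ADBH/- → run G
t=14: L0/L1/L2 = G/ADBH/- → run G
t=15: L0/L1/L2 = -/ADBHG/- → run A
t=16: L0/L1/L2 = -/ADBHG/- → run A
t=17: L0/L1/L2 = -/ADBHG/- → run A
t=18: L0/L1/L2 = -/DBHG/- → run D
t=19: L0/L1/L2 = -/DBHG/- → run D
t=20: L0/L1/L2 = -/DBHG/- → run D
t=21: L0/L1/L2 = -/BHG/- → run B
t=22: L0/L1/L2 = -/BHG/- → run B
t=23: L0/L1/L2 = -/BHG/- → run B
t=24: L0/L1/L2 = -/BHG/- → run B
t=25: L0/L1/L2 = -/BHG/- → run B
t=26: L0/L1/L2 = -/HG/- → run H
t=27: L0/L1/L2 = -/HG/- → run H
t=28: L0/L1/L2 = -/HG/- → run H
t=29: L0/L1/L2 = -/G/- → run G
t=30: L0/L1/L2 = -/G/- → run G
t=31: L0/L1/L2 = -/G/- → run G
t=32: (idle)
t=33: (idle)
t=34: (idle)

context switches = 10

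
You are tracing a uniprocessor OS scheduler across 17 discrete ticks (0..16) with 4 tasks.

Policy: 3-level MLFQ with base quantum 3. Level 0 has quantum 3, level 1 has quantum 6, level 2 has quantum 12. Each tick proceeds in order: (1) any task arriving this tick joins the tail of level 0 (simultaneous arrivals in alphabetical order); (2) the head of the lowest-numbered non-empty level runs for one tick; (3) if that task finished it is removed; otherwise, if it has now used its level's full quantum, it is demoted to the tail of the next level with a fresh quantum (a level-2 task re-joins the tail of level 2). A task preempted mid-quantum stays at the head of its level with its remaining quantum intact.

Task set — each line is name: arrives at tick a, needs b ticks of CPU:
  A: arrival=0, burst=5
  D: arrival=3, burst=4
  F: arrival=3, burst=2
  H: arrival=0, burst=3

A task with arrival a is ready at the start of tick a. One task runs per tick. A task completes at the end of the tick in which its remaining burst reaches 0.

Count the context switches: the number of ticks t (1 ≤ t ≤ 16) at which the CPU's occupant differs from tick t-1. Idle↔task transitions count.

context switches = 6

t=0: L0/L1/L2 = AH/-/- → run A
t=1: L0/L1/L2 = AH/-/- → run A
t=2: L0/L1/L2 = AH/-/- → run A
t=3: L0/L1/L2 = HDF/A/- → run H
t=4: L0/L1/L2 = HDF/A/- → run H
t=5: L0/L1/L2 = HDF/A/- → run H
t=6: L0/L1/L2 = DF/A/- → run D
t=7: L0/L1/L2 = DF/A/- → run D
t=8: L0/L1/L2 = DF/A/- → run D
t=9: L0/L1/L2 = F/AD/- → run F
t=10: L0/L1/L2 = F/AD/- → run F
t=11: L0/L1/L2 = -/AD/- → run A
t=12: L0/L1/L2 = -/AD/- → run A
t=13: L0/L1/L2 = -/D/- → run D
t=14: (idle)
t=15: (idle)
t=16: (idle)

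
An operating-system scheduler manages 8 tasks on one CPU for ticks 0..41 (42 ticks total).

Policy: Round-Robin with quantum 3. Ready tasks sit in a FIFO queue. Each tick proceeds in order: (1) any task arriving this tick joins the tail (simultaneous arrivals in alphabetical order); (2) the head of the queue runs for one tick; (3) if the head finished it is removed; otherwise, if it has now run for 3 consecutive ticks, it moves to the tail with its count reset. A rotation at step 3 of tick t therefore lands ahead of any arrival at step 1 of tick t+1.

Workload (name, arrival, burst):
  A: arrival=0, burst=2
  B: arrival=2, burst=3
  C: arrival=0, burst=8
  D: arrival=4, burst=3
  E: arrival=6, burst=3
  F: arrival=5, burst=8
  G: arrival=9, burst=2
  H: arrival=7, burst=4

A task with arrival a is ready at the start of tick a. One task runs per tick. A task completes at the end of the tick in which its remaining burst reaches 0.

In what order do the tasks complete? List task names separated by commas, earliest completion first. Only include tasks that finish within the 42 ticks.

t=0: queue=[A,C] q_used=0 → run A
t=1: queue=[A,C] q_used=1 → run A
t=2: queue=[C,B] q_used=0 → run C
t=3: queue=[C,B] q_used=1 → run C
t=4: queue=[C,B,D] q_used=2 → run C
t=5: queue=[B,D,C,F] q_used=0 → run B
t=6: queue=[B,D,C,F,E] q_used=1 → run B
t=7: queue=[B,D,C,F,E,H] q_used=2 → run B
t=8: queue=[D,C,F,E,H] q_used=0 → run D
t=9: queue=[D,C,F,E,H,G] q_used=1 → run D
t=10: queue=[D,C,F,E,H,G] q_used=2 → run D
t=11: queue=[C,F,E,H,G] q_used=0 → run C
t=12: queue=[C,F,E,H,G] q_used=1 → run C
t=13: queue=[C,F,E,H,G] q_used=2 → run C
t=14: queue=[F,E,H,G,C] q_used=0 → run F
t=15: queue=[F,E,H,G,C] q_used=1 → run F
t=16: queue=[F,E,H,G,C] q_used=2 → run F
t=17: queue=[E,H,G,C,F] q_used=0 → run E
t=18: queue=[E,H,G,C,F] q_used=1 → run E
t=19: queue=[E,H,G,C,F] q_used=2 → run E
t=20: queue=[H,G,C,F] q_used=0 → run H
t=21: queue=[H,G,C,F] q_used=1 → run H
t=22: queue=[H,G,C,F] q_used=2 → run H
t=23: queue=[G,C,F,H] q_used=0 → run G
t=24: queue=[G,C,F,H] q_used=1 → run G
t=25: queue=[C,F,H] q_used=0 → run C
t=26: queue=[C,F,H] q_used=1 → run C
t=27: queue=[F,H] q_used=0 → run F
t=28: queue=[F,H] q_used=1 → run F
t=29: queue=[F,H] q_used=2 → run F
t=30: queue=[H,F] q_used=0 → run H
t=31: queue=[F] q_used=0 → run F
t=32: queue=[F] q_used=1 → run F
t=33: (idle)
t=34: (idle)
t=35: (idle)
t=36: (idle)
t=37: (idle)
t=38: (idle)
t=39: (idle)
t=40: (idle)
t=41: (idle)

completion order = A, B, D, E, G, C, H, F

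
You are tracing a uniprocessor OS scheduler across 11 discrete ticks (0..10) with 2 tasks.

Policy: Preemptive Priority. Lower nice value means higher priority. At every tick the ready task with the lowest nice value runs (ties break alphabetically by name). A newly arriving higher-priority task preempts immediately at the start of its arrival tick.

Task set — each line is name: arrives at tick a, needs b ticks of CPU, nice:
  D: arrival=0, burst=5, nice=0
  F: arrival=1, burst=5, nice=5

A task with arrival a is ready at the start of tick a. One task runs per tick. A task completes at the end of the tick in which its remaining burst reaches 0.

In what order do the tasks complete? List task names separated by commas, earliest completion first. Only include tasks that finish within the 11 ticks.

t=0: ready={D} → run D
t=1: ready={D,F} → run D
t=2: ready={D,F} → run D
t=3: ready={D,F} → run D
t=4: ready={D,F} → run D
t=5: ready={F} → run F
t=6: ready={F} → run F
t=7: ready={F} → run F
t=8: ready={F} → run F
t=9: ready={F} → run F
t=10: (idle)

completion order = D, F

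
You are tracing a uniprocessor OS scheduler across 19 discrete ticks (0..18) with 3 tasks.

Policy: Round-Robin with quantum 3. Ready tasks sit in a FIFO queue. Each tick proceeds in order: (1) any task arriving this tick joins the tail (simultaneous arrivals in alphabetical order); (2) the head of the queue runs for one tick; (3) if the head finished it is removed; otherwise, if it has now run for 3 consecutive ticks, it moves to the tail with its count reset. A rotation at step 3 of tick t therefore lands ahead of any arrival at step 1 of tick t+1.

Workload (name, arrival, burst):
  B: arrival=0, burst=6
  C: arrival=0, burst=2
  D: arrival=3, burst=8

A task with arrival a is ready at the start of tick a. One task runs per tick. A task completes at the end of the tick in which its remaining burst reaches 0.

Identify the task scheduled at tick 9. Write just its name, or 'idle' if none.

running at tick 9 = D

t=0: queue=[B,C] q_used=0 → run B
t=1: queue=[B,C] q_used=1 → run B
t=2: queue=[B,C] q_used=2 → run B
t=3: queue=[C,B,D] q_used=0 → run C
t=4: queue=[C,B,D] q_used=1 → run C
t=5: queue=[B,D] q_used=0 → run B
t=6: queue=[B,D] q_used=1 → run B
t=7: queue=[B,D] q_used=2 → run B
t=8: queue=[D] q_used=0 → run D
t=9: queue=[D] q_used=1 → run D
t=10: queue=[D] q_used=2 → run D
t=11: queue=[D] q_used=0 → run D
t=12: queue=[D] q_used=1 → run D
t=13: queue=[D] q_used=2 → run D
t=14: queue=[D] q_used=0 → run D
t=15: queue=[D] q_used=1 → run D
t=16: (idle)
t=17: (idle)
t=18: (idle)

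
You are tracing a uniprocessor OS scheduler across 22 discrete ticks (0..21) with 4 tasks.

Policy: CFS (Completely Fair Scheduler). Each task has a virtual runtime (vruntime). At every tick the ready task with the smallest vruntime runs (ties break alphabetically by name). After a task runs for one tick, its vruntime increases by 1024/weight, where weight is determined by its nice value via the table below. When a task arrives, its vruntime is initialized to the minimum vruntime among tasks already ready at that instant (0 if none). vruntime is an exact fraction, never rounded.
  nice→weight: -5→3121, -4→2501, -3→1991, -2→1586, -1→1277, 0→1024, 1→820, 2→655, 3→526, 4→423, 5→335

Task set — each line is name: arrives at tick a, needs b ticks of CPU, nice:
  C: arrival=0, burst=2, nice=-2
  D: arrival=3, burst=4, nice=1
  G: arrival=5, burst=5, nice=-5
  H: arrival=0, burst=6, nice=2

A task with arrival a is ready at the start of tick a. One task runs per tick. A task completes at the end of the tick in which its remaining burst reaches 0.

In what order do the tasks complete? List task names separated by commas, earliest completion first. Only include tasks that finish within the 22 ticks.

t=0: vr[C=0 H=0] → run C
t=1: vr[C=512/793 H=0] → run H
t=2: vr[C=512/793 H=1024/655] → run C
t=3: vr[D=1024/655 H=1024/655] → run D
t=4: vr[D=15104/5371 H=1024/655] → run H
t=5: vr[D=15104/5371 G=15104/5371 H=2048/655] → run D
t=6: vr[D=109056/26855 G=15104/5371 H=2048/655] → run G
t=7: vr[D=109056/26855 G=52639488/16762891 H=2048/655] → run H
t=8: vr[D=109056/26855 G=52639488/16762891 H=3072/655] → run G
t=9: vr[D=109056/26855 G=58139392/16762891 H=3072/655] → run G
t=10: vr[D=109056/26855 G=63639296/16762891 H=3072/655] → run G
t=11: vr[D=109056/26855 G=69139200/16762891 H=3072/655] → run D
t=12: vr[D=142592/26855 G=69139200/16762891 H=3072/655] → run G
t=13: vr[D=142592/26855 H=3072/655] → run H
t=14: vr[D=142592/26855 H=4096/655] → run D
t=15: vr[H=4096/655] → run H
t=16: vr[H=1024/131] → run H
t=17: (idle)
t=18: (idle)
t=19: (idle)
t=20: (idle)
t=21: (idle)

completion order = C, G, D, H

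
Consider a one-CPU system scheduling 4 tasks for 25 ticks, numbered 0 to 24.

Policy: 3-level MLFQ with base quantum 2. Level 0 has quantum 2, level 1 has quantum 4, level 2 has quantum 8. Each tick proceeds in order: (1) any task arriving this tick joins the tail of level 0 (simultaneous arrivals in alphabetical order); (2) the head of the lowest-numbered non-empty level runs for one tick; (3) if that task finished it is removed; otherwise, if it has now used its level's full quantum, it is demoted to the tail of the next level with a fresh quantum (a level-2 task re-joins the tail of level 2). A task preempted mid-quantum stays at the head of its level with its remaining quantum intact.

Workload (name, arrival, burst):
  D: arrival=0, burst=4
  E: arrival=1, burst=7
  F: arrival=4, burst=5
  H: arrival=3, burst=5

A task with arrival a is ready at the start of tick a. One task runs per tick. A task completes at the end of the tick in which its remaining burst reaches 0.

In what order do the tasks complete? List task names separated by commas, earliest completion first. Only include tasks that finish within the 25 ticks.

completion order = D, H, F, E

t=0: L0/L1/L2 = D/-/- → run D
t=1: L0/L1/L2 = DE/-/- → run D
t=2: L0/L1/L2 = E/D/- → run E
t=3: L0/L1/L2 = EH/D/- → run E
t=4: L0/L1/L2 = HF/DE/- → run H
t=5: L0/L1/L2 = HF/DE/- → run H
t=6: L0/L1/L2 = F/DEH/- → run F
t=7: L0/L1/L2 = F/DEH/- → run F
t=8: L0/L1/L2 = -/DEHF/- → run D
t=9: L0/L1/L2 = -/DEHF/- → run D
t=10: L0/L1/L2 = -/EHF/- → run E
t=11: L0/L1/L2 = -/EHF/- → run E
t=12: L0/L1/L2 = -/EHF/- → run E
t=13: L0/L1/L2 = -/EHF/- → run E
t=14: L0/L1/L2 = -/HF/E → run H
t=15: L0/L1/L2 = -/HF/E → run H
t=16: L0/L1/L2 = -/HF/E → run H
t=17: L0/L1/L2 = -/F/E → run F
t=18: L0/L1/L2 = -/F/E → run F
t=19: L0/L1/L2 = -/F/E → run F
t=20: L0/L1/L2 = -/-/E → run E
t=21: (idle)
t=22: (idle)
t=23: (idle)
t=24: (idle)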